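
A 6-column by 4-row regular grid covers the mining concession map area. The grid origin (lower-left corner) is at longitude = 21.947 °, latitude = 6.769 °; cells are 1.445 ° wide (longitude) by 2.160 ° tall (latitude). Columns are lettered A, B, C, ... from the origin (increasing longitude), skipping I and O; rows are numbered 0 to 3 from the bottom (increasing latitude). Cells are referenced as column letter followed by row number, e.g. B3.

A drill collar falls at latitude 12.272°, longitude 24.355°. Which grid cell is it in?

Column index: ⌊(24.355 − 21.947) / 1.445⌋ = ⌊1.666⌋ = 1 → column B
Row offset from origin: ⌊(12.272 − 6.769) / 2.160⌋ = ⌊2.548⌋ = 2 → row 2

B2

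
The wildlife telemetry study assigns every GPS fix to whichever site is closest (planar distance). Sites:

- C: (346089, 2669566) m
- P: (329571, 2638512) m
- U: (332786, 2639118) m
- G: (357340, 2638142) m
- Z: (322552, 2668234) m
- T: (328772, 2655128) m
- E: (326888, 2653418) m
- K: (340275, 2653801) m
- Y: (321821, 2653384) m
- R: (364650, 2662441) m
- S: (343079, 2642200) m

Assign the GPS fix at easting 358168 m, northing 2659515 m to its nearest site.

R

Squared distances to each site:
C: 246924842.000; P: 1258914418.000; U: 1060283533.000; G: 457490713.000; Z: 1344520417.000; T: 883370585.000; E: 1015611809.000; K: 352809245.000; Y: 1358693570.000; R: 50577800.000; S: 527487146.000.
Minimum at R.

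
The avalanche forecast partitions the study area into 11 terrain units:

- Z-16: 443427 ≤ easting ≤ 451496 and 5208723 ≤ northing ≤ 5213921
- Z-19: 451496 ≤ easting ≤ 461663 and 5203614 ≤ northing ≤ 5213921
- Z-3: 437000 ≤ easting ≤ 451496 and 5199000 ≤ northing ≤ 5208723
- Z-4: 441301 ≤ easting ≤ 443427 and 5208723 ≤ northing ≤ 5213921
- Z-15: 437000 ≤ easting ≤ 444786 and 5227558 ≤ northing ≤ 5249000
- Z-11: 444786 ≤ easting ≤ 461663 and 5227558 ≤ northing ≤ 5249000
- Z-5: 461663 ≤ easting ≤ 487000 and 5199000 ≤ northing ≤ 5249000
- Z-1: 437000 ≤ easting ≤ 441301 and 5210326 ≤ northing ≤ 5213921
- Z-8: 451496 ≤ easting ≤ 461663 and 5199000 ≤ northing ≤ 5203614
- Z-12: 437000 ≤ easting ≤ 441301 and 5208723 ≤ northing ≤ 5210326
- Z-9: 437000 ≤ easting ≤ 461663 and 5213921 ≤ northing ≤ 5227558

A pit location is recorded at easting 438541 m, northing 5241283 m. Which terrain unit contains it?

The point has easting = 438541 and northing = 5241283.
Only Z-15 satisfies 437000 ≤ easting ≤ 444786 and 5227558 ≤ northing ≤ 5249000.

Z-15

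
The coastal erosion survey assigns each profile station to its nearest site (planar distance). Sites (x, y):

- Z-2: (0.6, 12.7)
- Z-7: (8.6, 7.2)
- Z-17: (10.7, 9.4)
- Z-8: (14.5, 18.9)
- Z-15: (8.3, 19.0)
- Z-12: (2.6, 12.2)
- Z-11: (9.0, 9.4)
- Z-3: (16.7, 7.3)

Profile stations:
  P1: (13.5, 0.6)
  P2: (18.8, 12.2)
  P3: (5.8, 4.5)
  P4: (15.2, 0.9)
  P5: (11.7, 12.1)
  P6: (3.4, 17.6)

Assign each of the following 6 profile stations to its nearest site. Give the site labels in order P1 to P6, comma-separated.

Z-3, Z-3, Z-7, Z-3, Z-17, Z-15

P1 → Z-3 (d²=55.13)
P2 → Z-3 (d²=28.42)
P3 → Z-7 (d²=15.13)
P4 → Z-3 (d²=43.21)
P5 → Z-17 (d²=8.29)
P6 → Z-15 (d²=25.97)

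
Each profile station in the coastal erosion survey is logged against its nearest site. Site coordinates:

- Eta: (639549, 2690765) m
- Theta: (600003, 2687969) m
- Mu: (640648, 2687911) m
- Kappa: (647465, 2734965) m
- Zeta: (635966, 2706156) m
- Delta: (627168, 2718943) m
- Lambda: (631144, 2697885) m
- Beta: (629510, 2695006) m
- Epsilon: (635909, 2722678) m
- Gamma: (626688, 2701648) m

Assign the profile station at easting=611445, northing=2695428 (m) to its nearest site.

Theta

Squared distances to each site:
Eta: 811578385.000; Theta: 186556045.000; Mu: 909320498.000; Kappa: 2860614769.000; Zeta: 716369425.000; Delta: 800167954.000; Lambda: 394087450.000; Beta: 326522309.000; Epsilon: 1341049796.000; Gamma: 271037449.000.
Minimum at Theta.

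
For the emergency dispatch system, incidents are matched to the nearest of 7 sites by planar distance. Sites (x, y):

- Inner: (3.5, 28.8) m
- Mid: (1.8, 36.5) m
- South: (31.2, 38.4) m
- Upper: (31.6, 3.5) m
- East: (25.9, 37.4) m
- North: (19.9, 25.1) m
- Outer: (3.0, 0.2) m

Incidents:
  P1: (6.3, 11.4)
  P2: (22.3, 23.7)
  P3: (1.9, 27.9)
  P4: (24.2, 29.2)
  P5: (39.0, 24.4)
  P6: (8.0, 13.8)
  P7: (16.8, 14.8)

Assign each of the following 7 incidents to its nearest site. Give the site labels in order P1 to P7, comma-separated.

P1 → Outer (d²=136.33)
P2 → North (d²=7.72)
P3 → Inner (d²=3.37)
P4 → North (d²=35.30)
P5 → South (d²=256.84)
P6 → Outer (d²=209.96)
P7 → North (d²=115.70)

Outer, North, Inner, North, South, Outer, North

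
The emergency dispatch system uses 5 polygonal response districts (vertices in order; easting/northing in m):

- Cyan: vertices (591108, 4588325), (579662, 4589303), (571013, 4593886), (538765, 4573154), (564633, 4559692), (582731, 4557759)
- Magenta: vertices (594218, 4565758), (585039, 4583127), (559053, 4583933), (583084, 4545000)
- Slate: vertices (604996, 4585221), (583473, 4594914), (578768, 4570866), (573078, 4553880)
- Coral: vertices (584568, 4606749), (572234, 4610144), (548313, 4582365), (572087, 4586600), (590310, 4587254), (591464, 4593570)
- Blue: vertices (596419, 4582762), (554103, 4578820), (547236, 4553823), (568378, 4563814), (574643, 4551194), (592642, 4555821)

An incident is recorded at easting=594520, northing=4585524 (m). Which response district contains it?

Slate

Cast a ray rightward from (594520, 4585524). For each polygon, the edges (by vertex number in listed order) whose endpoints lie on opposite sides of northing = 4585524, where each meets that height, and whether that is right or left of the point:
Cyan: 3–4 at easting≈558006.2 (left), 6–1 at easting≈590340.4 (left) → 0 crossings.
Magenta: no edge straddles that height → 0 crossings.
Slate: 1–2 at easting≈604323.2 (right), 2–3 at easting≈581635.8 (left) → 1 crossing.
Coral: 2–3 at easting≈551033.3 (left), 3–4 at easting≈566046.7 (left) → 0 crossings.
Blue: no edge straddles that height → 0 crossings.
Only Slate has an odd count, so the point is inside Slate.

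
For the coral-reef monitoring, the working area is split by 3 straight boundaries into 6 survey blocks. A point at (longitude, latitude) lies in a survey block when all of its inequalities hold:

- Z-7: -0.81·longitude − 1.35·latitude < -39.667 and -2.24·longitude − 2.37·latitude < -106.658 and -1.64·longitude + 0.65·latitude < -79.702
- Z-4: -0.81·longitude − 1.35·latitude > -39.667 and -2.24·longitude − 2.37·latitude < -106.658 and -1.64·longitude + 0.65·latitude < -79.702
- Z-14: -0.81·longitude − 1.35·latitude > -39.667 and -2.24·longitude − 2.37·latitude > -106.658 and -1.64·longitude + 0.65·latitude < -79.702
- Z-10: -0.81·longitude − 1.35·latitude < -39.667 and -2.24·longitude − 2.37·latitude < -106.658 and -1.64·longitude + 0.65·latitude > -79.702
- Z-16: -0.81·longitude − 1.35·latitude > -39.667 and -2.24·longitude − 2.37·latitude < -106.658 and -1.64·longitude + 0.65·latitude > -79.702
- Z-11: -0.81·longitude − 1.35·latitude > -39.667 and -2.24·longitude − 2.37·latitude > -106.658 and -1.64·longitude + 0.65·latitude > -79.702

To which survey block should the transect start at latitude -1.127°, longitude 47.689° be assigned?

Z-11

-0.81·47.689 − 1.35·-1.127 = -37.107, which is > -39.667
-2.24·47.689 − 2.37·-1.127 = -104.152, which is > -106.658
-1.64·47.689 + 0.65·-1.127 = -78.943, which is > -79.702
This sign pattern matches Z-11.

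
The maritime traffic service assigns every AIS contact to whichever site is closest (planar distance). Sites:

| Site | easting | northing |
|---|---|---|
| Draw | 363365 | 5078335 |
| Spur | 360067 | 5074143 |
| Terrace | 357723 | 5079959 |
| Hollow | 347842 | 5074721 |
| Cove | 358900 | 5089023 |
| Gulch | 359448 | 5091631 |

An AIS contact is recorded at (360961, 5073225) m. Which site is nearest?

Spur

Squared distances to each site:
Draw: 31891316.000; Spur: 1641960.000; Terrace: 55831400.000; Hollow: 174346177.000; Cove: 253824525.000; Gulch: 341070005.000.
Minimum at Spur.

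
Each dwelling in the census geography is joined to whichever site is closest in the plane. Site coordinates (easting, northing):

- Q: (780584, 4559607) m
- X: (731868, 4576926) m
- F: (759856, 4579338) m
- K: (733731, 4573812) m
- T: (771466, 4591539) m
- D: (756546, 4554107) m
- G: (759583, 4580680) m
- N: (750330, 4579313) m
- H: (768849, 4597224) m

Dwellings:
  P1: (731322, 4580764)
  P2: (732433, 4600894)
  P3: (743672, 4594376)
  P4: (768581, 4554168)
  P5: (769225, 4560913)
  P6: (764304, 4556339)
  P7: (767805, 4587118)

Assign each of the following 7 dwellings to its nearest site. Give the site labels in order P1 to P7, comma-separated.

X, X, N, D, Q, D, T

P1 → X (d²=15028360.00)
P2 → X (d²=574784249.00)
P3 → N (d²=271222933.00)
P4 → D (d²=144844946.00)
P5 → Q (d²=130732517.00)
P6 → D (d²=65168388.00)
P7 → T (d²=32948162.00)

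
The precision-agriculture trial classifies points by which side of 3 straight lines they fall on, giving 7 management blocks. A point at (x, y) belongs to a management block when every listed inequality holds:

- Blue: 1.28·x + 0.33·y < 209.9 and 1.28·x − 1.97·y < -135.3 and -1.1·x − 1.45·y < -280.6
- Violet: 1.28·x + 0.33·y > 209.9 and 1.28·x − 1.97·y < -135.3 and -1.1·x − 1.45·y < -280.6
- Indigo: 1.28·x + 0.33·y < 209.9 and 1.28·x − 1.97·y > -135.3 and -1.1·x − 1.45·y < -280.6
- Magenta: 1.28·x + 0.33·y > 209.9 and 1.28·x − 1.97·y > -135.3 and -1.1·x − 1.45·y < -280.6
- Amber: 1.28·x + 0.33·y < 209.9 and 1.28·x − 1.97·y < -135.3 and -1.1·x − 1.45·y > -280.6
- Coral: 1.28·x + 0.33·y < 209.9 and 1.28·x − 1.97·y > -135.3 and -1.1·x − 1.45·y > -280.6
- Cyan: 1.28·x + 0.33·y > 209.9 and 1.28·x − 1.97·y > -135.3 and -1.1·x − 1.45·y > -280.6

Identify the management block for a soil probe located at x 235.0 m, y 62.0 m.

Magenta

1.28·235.0 + 0.33·62.0 = 321.260, which is > 209.9
1.28·235.0 − 1.97·62.0 = 178.660, which is > -135.3
-1.1·235.0 − 1.45·62.0 = -348.400, which is < -280.6
This sign pattern matches Magenta.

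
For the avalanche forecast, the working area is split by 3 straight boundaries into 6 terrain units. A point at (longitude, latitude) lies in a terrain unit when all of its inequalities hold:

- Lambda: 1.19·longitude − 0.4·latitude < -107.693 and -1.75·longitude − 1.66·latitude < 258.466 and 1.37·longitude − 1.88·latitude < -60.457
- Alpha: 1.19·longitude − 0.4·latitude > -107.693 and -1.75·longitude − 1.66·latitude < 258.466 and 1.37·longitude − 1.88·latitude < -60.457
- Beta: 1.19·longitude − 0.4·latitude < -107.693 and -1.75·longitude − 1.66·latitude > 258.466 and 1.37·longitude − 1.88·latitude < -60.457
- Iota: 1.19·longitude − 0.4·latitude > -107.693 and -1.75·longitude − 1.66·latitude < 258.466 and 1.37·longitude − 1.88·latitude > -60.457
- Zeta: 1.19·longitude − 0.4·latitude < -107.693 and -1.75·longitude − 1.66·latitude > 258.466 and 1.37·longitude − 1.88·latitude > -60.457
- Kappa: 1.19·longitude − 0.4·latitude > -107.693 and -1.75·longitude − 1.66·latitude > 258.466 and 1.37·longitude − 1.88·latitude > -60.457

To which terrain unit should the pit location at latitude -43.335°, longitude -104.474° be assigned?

Alpha

1.19·-104.474 − 0.4·-43.335 = -106.990, which is > -107.693
-1.75·-104.474 − 1.66·-43.335 = 254.766, which is < 258.466
1.37·-104.474 − 1.88·-43.335 = -61.660, which is < -60.457
This sign pattern matches Alpha.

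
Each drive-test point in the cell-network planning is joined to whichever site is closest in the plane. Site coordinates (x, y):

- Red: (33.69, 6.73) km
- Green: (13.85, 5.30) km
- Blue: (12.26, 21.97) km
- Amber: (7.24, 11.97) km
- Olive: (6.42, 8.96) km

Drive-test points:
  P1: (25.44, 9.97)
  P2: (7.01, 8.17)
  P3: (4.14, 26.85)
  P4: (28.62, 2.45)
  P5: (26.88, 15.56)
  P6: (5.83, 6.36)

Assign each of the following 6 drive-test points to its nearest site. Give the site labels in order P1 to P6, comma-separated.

P1 → Red (d²=78.56)
P2 → Olive (d²=0.97)
P3 → Blue (d²=89.75)
P4 → Red (d²=44.02)
P5 → Red (d²=124.34)
P6 → Olive (d²=7.11)

Red, Olive, Blue, Red, Red, Olive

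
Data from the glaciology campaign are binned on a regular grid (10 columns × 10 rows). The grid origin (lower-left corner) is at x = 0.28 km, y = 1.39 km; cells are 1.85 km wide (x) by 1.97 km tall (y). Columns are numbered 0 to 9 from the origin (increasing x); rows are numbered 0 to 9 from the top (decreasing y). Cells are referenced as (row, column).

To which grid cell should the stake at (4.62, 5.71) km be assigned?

Column index: ⌊(4.62 − 0.28) / 1.85⌋ = ⌊2.346⌋ = 2
Row offset from origin: ⌊(5.71 − 1.39) / 1.97⌋ = ⌊2.193⌋ = 2 → row 7 (counted from top)

(7, 2)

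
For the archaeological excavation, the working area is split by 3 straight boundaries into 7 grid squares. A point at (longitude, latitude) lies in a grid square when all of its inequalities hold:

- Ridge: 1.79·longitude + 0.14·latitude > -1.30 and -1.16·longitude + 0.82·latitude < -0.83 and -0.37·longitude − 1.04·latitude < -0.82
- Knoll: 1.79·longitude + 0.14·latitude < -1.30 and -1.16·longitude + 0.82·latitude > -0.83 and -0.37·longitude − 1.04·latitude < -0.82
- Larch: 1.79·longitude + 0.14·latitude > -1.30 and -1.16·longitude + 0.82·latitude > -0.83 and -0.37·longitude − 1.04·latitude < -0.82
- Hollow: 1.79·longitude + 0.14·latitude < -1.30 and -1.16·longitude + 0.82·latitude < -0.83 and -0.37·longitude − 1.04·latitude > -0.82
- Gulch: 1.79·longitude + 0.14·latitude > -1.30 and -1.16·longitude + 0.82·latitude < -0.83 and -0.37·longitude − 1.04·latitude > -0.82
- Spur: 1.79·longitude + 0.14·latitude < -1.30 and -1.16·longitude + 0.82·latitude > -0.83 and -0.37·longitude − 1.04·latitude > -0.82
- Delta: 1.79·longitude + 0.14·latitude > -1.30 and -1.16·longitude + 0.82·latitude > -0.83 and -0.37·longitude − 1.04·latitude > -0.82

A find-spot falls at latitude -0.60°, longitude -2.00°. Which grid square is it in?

Spur

1.79·-2.00 + 0.14·-0.60 = -3.664, which is < -1.30
-1.16·-2.00 + 0.82·-0.60 = 1.828, which is > -0.83
-0.37·-2.00 − 1.04·-0.60 = 1.364, which is > -0.82
This sign pattern matches Spur.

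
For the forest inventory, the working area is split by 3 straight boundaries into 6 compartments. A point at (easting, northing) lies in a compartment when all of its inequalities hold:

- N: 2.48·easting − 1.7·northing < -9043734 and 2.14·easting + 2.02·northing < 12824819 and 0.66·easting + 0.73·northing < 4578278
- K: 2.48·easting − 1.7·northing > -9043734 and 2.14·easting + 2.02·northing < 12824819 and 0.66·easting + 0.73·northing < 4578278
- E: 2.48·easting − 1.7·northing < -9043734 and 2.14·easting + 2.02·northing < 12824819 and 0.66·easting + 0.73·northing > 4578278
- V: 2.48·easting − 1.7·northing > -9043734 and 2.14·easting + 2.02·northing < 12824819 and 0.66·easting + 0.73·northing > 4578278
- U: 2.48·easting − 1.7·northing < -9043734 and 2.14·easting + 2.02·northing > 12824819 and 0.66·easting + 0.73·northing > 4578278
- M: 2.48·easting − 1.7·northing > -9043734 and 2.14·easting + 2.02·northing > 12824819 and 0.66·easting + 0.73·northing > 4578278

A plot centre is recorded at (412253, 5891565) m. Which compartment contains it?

2.48·412253 − 1.7·5891565 = -8993273.060, which is > -9043734
2.14·412253 + 2.02·5891565 = 12783182.720, which is < 12824819
0.66·412253 + 0.73·5891565 = 4572929.430, which is < 4578278
This sign pattern matches K.

K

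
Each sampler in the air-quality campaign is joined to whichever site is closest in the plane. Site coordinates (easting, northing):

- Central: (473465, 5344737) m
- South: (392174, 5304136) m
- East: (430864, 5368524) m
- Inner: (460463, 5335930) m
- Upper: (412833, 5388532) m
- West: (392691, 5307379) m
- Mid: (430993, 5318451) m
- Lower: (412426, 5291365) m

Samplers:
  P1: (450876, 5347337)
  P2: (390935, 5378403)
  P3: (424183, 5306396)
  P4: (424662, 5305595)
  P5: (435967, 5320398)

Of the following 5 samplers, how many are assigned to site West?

0

P1 → Inner
P2 → Upper
P3 → Mid
P4 → Mid
P5 → Mid
0 of the 5 go to West.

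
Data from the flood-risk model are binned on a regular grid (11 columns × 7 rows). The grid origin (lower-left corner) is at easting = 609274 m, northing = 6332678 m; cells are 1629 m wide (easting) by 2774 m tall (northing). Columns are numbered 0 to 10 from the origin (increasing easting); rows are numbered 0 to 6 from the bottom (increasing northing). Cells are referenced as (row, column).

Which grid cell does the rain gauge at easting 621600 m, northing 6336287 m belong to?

Column index: ⌊(621600 − 609274) / 1629⌋ = ⌊7.567⌋ = 7
Row offset from origin: ⌊(6336287 − 6332678) / 2774⌋ = ⌊1.301⌋ = 1 → row 1

(1, 7)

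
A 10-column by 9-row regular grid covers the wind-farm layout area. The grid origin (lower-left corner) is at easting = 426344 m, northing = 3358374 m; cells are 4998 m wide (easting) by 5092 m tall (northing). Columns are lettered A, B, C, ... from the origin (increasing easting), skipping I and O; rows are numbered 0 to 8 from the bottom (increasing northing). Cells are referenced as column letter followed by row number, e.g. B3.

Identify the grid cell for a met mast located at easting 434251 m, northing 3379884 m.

Column index: ⌊(434251 − 426344) / 4998⌋ = ⌊1.582⌋ = 1 → column B
Row offset from origin: ⌊(3379884 − 3358374) / 5092⌋ = ⌊4.224⌋ = 4 → row 4

B4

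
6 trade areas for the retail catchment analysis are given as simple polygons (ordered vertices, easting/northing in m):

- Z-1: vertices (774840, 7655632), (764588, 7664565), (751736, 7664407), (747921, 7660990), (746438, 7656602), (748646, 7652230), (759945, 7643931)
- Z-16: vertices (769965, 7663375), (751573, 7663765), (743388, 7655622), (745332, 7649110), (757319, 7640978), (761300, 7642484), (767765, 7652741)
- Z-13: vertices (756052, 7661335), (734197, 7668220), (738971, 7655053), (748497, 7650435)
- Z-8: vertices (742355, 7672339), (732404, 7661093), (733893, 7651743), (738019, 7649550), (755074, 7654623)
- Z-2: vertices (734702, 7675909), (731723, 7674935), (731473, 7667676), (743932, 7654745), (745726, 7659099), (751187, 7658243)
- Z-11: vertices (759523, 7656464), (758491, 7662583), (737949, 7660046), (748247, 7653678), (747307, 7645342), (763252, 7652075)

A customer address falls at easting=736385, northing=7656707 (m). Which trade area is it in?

Cast a ray rightward from (736385, 7656707). For each polygon, the edges (by vertex number in listed order) whose endpoints lie on opposite sides of northing = 7656707, where each meets that height, and whether that is right or left of the point:
Z-1: 1–2 at easting≈773606.3 (right), 4–5 at easting≈746473.5 (right) → 2 crossings.
Z-16: 2–3 at easting≈744478.6 (right), 7–1 at easting≈768585.5 (right) → 2 crossings.
Z-13: 2–3 at easting≈738371.3 (right), 4–1 at easting≈752844.2 (right) → 2 crossings.
Z-8: 2–3 at easting≈733102.5 (left), 5–1 at easting≈753577.8 (right) → 1 crossing.
Z-2: 3–4 at easting≈742041.6 (right), 4–5 at easting≈744740.4 (right) → 2 crossings.
Z-11: 1–2 at easting≈759482.0 (right), 3–4 at easting≈743348.7 (right) → 2 crossings.
Only Z-8 has an odd count, so the point is inside Z-8.

Z-8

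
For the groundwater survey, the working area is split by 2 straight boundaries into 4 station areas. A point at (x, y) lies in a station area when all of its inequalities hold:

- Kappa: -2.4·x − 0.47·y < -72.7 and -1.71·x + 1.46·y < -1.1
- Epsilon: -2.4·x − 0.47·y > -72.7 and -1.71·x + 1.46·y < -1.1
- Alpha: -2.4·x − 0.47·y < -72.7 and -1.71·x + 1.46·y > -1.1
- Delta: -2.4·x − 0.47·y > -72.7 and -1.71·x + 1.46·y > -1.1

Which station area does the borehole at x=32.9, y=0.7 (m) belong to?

Kappa

-2.4·32.9 − 0.47·0.7 = -79.289, which is < -72.7
-1.71·32.9 + 1.46·0.7 = -55.237, which is < -1.1
This sign pattern matches Kappa.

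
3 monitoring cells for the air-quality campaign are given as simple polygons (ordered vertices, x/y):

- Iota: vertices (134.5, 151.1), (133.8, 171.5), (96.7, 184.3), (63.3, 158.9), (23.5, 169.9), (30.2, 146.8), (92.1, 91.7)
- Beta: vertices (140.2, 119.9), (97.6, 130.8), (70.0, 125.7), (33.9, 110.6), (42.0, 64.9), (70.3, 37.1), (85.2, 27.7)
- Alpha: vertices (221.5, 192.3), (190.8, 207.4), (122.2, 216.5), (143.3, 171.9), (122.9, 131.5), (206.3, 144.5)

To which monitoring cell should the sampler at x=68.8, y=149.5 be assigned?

Cast a ray rightward from (68.8, 149.5). For each polygon, the edges (by vertex number in listed order) whose endpoints lie on opposite sides of y = 149.5, where each meets that height, and whether that is right or left of the point:
Iota: 5–6 at x≈29.42 (left), 7–1 at x≈133.36 (right) → 1 crossing.
Beta: no edge straddles that height → 0 crossings.
Alpha: 4–5 at x≈131.99 (right), 6–1 at x≈207.89 (right) → 2 crossings.
Only Iota has an odd count, so the point is inside Iota.

Iota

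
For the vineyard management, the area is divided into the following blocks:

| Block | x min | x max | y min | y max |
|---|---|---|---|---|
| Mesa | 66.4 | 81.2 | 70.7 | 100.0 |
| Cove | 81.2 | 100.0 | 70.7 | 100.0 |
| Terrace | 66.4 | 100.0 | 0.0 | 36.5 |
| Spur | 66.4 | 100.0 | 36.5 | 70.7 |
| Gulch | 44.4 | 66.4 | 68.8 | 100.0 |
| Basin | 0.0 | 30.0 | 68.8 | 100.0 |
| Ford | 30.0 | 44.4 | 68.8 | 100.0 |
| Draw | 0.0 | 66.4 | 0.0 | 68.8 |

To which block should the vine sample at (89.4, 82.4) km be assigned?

Cove

The point has x = 89.4 and y = 82.4.
Only Cove satisfies 81.2 ≤ x ≤ 100.0 and 70.7 ≤ y ≤ 100.0.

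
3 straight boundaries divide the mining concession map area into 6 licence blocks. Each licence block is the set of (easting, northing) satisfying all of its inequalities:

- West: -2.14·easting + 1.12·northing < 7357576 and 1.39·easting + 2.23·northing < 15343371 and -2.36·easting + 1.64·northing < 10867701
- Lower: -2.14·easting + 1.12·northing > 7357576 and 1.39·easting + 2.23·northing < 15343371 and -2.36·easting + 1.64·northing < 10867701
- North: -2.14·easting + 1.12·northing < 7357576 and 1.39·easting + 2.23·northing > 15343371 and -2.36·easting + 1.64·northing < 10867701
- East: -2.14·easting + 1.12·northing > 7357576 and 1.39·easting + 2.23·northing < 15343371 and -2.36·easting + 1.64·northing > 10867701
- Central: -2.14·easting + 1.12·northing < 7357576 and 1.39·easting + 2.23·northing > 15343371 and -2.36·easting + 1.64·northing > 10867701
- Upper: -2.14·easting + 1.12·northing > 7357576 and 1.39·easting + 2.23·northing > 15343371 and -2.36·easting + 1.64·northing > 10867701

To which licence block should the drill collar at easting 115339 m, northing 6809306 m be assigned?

-2.14·115339 + 1.12·6809306 = 7379597.260, which is > 7357576
1.39·115339 + 2.23·6809306 = 15345073.590, which is > 15343371
-2.36·115339 + 1.64·6809306 = 10895061.800, which is > 10867701
This sign pattern matches Upper.

Upper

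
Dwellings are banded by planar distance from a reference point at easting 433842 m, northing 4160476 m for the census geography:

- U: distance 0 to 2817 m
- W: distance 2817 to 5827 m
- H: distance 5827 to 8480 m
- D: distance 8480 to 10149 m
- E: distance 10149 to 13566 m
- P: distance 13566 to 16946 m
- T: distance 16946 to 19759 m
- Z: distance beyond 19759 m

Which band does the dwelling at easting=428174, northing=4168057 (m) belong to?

Distance = √((428174−433842)² + (4168057−4160476)²) = √(32126224.000 + 57471561.000) = 9465.611 m.
8480 ≤ 9465.611 < 10149 → D.

D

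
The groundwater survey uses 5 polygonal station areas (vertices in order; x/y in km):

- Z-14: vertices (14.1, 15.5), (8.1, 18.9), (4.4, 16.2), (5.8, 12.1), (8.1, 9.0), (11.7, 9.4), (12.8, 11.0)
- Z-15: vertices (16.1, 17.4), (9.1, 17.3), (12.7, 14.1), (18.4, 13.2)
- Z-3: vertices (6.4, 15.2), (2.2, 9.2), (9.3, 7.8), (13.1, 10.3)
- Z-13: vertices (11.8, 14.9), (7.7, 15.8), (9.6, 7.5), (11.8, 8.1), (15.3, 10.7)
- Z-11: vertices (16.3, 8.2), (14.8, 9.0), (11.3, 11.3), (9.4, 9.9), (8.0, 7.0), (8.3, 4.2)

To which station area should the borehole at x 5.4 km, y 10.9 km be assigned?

Z-3

Cast a ray rightward from (5.4, 10.9). For each polygon, the edges (by vertex number in listed order) whose endpoints lie on opposite sides of y = 10.9, where each meets that height, and whether that is right or left of the point:
Z-14: 4–5 at x≈6.69 (right), 6–7 at x≈12.73 (right) → 2 crossings.
Z-15: no edge straddles that height → 0 crossings.
Z-3: 1–2 at x≈3.39 (left), 4–1 at x≈12.28 (right) → 1 crossing.
Z-13: 2–3 at x≈8.82 (right), 5–1 at x≈15.13 (right) → 2 crossings.
Z-11: 2–3 at x≈11.91 (right), 3–4 at x≈10.76 (right) → 2 crossings.
Only Z-3 has an odd count, so the point is inside Z-3.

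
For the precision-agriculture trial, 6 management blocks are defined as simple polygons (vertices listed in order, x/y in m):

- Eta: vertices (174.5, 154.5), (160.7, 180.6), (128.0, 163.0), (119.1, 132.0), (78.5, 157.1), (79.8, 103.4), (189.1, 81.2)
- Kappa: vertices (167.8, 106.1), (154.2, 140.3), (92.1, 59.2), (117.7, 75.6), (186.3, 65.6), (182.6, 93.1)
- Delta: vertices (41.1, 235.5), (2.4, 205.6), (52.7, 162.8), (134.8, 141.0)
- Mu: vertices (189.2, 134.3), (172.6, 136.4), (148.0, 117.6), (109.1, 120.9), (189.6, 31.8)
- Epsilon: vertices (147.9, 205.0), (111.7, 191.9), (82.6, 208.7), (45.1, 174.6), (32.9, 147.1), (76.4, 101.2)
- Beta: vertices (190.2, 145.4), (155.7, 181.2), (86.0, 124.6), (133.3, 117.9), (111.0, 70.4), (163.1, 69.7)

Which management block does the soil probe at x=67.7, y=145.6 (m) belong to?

Epsilon

Cast a ray rightward from (67.7, 145.6). For each polygon, the edges (by vertex number in listed order) whose endpoints lie on opposite sides of y = 145.6, where each meets that height, and whether that is right or left of the point:
Eta: 3–4 at x≈123.00 (right), 4–5 at x≈97.10 (right), 5–6 at x≈78.78 (right), 7–1 at x≈176.27 (right) → 4 crossings.
Kappa: no edge straddles that height → 0 crossings.
Delta: 3–4 at x≈117.48 (right), 4–1 at x≈130.24 (right) → 2 crossings.
Mu: no edge straddles that height → 0 crossings.
Epsilon: 5–6 at x≈34.32 (left), 6–1 at x≈106.98 (right) → 1 crossing.
Beta: 1–2 at x≈190.01 (right), 2–3 at x≈111.86 (right) → 2 crossings.
Only Epsilon has an odd count, so the point is inside Epsilon.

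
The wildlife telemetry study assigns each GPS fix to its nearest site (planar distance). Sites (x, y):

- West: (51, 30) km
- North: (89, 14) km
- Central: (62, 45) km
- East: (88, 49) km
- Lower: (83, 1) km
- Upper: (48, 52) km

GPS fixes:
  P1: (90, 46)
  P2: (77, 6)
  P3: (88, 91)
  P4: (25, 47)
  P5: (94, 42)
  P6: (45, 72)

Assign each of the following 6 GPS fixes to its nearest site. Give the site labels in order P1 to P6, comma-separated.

East, Lower, East, Upper, East, Upper

P1 → East (d²=13.00)
P2 → Lower (d²=61.00)
P3 → East (d²=1764.00)
P4 → Upper (d²=554.00)
P5 → East (d²=85.00)
P6 → Upper (d²=409.00)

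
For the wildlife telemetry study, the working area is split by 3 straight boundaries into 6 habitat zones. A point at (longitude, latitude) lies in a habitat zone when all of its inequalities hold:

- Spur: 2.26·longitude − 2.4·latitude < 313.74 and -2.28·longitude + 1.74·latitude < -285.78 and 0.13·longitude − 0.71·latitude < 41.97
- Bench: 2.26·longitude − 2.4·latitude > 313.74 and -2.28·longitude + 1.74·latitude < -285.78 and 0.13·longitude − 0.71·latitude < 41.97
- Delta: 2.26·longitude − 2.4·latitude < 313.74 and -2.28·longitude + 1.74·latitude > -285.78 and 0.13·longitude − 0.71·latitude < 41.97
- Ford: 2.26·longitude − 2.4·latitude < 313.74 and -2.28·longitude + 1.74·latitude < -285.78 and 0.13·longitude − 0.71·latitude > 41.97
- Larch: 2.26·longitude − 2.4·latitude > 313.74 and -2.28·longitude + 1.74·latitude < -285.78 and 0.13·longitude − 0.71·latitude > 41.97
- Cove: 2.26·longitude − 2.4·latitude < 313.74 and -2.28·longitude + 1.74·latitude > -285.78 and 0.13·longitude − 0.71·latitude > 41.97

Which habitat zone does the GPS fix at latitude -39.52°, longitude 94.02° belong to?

Delta

2.26·94.02 − 2.4·-39.52 = 307.333, which is < 313.74
-2.28·94.02 + 1.74·-39.52 = -283.130, which is > -285.78
0.13·94.02 − 0.71·-39.52 = 40.282, which is < 41.97
This sign pattern matches Delta.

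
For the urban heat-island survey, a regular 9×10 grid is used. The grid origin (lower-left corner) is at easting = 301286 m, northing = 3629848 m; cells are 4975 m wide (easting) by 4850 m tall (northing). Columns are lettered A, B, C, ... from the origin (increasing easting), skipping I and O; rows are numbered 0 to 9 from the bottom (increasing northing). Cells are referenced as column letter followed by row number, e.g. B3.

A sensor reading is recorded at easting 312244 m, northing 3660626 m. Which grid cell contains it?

C6

Column index: ⌊(312244 − 301286) / 4975⌋ = ⌊2.203⌋ = 2 → column C
Row offset from origin: ⌊(3660626 − 3629848) / 4850⌋ = ⌊6.346⌋ = 6 → row 6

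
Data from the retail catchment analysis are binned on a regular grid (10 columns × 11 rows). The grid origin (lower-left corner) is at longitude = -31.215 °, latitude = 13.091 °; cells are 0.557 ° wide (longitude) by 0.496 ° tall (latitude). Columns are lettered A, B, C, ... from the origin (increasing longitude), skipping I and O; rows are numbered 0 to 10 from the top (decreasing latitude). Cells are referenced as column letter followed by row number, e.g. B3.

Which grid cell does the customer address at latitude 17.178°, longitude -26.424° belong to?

J2

Column index: ⌊(-26.424 − -31.215) / 0.557⌋ = ⌊8.601⌋ = 8 → column J
Row offset from origin: ⌊(17.178 − 13.091) / 0.496⌋ = ⌊8.240⌋ = 8 → row 2 (counted from top)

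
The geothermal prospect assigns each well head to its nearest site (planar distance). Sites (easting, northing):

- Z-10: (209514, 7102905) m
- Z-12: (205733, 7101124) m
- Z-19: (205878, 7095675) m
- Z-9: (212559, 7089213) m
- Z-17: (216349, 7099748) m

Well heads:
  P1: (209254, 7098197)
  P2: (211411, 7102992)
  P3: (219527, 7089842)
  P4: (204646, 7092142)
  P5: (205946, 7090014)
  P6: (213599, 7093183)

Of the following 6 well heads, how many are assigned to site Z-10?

P1 → Z-19
P2 → Z-10
P3 → Z-9
P4 → Z-19
P5 → Z-19
P6 → Z-9
1 of the 6 goes to Z-10.

1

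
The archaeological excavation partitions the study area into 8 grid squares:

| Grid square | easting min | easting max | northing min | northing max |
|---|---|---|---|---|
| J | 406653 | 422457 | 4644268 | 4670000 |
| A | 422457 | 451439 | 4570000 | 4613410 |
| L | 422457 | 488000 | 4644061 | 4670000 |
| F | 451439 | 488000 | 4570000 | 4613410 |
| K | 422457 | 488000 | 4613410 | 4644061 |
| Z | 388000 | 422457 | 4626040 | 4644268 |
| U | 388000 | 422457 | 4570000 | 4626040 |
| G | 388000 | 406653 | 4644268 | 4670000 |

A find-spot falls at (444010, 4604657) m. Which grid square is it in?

The point has easting = 444010 and northing = 4604657.
Only A satisfies 422457 ≤ easting ≤ 451439 and 4570000 ≤ northing ≤ 4613410.

A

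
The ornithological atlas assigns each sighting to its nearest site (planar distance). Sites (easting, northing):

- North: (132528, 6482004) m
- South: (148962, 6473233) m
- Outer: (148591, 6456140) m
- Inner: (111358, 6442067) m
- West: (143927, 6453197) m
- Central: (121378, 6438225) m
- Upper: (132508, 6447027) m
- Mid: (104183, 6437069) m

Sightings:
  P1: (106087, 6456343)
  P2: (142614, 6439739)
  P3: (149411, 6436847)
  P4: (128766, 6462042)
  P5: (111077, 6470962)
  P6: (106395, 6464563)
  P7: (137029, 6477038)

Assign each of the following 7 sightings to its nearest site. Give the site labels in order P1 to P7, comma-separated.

P1 → Inner (d²=231587617.00)
P2 → Upper (d²=155246180.00)
P3 → West (d²=297396756.00)
P4 → Upper (d²=239452789.00)
P5 → North (d²=582071165.00)
P6 → Inner (d²=530701385.00)
P7 → North (d²=44920157.00)

Inner, Upper, West, Upper, North, Inner, North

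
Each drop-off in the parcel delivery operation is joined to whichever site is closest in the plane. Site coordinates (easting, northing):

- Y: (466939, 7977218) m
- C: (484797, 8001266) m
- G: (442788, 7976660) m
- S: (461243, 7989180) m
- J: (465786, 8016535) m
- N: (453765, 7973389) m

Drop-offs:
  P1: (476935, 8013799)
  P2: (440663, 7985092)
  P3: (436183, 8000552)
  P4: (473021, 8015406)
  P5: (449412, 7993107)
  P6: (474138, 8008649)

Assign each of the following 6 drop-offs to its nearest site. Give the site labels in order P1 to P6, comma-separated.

J, G, G, J, S, J

P1 → J (d²=131785897.00)
P2 → G (d²=75614249.00)
P3 → G (d²=614453689.00)
P4 → J (d²=53619866.00)
P5 → S (d²=155393890.00)
P6 → J (d²=131944900.00)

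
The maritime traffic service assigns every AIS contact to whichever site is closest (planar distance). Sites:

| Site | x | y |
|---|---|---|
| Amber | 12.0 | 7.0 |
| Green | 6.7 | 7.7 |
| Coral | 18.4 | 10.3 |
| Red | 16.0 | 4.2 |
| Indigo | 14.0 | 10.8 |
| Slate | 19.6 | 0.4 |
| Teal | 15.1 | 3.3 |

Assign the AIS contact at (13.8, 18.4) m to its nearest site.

Squared distances to each site:
Amber: 133.200; Green: 164.900; Coral: 86.770; Red: 206.480; Indigo: 57.800; Slate: 357.640; Teal: 229.700.
Minimum at Indigo.

Indigo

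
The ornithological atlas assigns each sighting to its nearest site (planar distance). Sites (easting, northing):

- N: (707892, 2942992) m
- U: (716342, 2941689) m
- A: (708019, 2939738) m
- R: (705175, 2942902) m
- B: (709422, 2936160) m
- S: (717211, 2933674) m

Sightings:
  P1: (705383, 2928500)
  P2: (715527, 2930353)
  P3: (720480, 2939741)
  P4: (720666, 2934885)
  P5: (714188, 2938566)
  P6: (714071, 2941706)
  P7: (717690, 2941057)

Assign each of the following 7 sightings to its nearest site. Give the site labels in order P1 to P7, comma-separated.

B, S, U, S, U, U, U

P1 → B (d²=74989121.00)
P2 → S (d²=13864897.00)
P3 → U (d²=20917748.00)
P4 → S (d²=13403546.00)
P5 → U (d²=14392845.00)
P6 → U (d²=5157730.00)
P7 → U (d²=2216528.00)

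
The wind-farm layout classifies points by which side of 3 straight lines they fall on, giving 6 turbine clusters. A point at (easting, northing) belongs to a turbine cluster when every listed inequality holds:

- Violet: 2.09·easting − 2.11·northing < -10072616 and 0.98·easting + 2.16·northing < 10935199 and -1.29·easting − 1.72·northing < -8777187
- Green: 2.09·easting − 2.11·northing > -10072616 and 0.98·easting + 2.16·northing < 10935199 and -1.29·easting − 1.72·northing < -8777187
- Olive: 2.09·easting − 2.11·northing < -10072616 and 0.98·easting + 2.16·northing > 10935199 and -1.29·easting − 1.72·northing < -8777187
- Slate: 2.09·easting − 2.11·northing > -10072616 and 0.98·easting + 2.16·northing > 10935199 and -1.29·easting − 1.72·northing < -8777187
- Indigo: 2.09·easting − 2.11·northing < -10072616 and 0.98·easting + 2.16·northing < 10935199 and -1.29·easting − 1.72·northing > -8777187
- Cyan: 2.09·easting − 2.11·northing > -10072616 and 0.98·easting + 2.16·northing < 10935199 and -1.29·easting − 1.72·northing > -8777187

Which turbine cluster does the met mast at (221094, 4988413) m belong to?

2.09·221094 − 2.11·4988413 = -10063464.970, which is > -10072616
0.98·221094 + 2.16·4988413 = 10991644.200, which is > 10935199
-1.29·221094 − 1.72·4988413 = -8865281.620, which is < -8777187
This sign pattern matches Slate.

Slate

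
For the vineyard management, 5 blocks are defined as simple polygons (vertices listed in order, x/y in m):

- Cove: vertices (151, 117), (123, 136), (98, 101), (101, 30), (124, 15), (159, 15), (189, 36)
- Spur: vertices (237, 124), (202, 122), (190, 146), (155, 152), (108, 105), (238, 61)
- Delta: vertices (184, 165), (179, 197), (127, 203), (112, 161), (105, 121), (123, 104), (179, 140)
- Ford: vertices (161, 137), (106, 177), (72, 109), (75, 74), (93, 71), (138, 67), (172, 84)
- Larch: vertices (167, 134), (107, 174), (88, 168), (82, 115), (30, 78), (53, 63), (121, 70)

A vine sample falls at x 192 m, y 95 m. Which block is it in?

Cast a ray rightward from (192, 95). For each polygon, the edges (by vertex number in listed order) whose endpoints lie on opposite sides of y = 95, where each meets that height, and whether that is right or left of the point:
Cove: 3–4 at x≈98.3 (left), 7–1 at x≈161.3 (left) → 0 crossings.
Spur: 5–6 at x≈137.5 (left), 6–1 at x≈237.5 (right) → 1 crossing.
Delta: no edge straddles that height → 0 crossings.
Ford: 3–4 at x≈73.2 (left), 7–1 at x≈169.7 (left) → 0 crossings.
Larch: 4–5 at x≈53.9 (left), 7–1 at x≈139.0 (left) → 0 crossings.
Only Spur has an odd count, so the point is inside Spur.

Spur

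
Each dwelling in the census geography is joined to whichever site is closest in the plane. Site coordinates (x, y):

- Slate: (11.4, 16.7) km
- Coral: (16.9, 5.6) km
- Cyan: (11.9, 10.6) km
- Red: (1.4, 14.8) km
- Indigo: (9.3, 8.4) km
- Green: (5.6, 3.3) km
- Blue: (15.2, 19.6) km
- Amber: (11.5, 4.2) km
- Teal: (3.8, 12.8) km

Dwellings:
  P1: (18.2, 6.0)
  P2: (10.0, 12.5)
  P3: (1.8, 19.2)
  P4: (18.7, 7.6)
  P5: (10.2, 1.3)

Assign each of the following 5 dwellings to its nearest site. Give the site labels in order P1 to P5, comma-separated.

P1 → Coral (d²=1.85)
P2 → Cyan (d²=7.22)
P3 → Red (d²=19.52)
P4 → Coral (d²=7.24)
P5 → Amber (d²=10.10)

Coral, Cyan, Red, Coral, Amber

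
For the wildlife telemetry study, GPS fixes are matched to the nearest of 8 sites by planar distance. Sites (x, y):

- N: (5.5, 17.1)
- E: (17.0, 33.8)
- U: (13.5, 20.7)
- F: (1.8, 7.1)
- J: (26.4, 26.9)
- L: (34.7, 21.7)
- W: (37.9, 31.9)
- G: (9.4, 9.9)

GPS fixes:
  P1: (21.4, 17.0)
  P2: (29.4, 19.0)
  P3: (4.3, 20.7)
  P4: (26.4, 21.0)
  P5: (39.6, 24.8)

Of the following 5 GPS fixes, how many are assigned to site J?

1

P1 → U
P2 → L
P3 → N
P4 → J
P5 → L
1 of the 5 goes to J.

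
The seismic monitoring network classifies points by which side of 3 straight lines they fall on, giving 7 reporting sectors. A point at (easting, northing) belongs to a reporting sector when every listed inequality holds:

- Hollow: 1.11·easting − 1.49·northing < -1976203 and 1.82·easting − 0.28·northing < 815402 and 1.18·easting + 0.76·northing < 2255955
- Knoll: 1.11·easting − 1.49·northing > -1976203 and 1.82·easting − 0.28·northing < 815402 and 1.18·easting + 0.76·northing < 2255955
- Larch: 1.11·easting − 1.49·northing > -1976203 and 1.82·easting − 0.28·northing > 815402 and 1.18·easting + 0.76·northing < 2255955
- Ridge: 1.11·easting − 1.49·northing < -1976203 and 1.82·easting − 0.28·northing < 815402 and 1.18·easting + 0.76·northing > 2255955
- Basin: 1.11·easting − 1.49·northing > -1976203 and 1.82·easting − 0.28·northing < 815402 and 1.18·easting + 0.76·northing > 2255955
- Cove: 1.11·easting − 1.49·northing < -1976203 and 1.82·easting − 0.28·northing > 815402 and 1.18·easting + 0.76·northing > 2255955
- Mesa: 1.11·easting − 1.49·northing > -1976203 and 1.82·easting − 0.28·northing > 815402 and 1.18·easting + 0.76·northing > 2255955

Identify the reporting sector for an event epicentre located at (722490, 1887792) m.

1.11·722490 − 1.49·1887792 = -2010846.180, which is < -1976203
1.82·722490 − 0.28·1887792 = 786350.040, which is < 815402
1.18·722490 + 0.76·1887792 = 2287260.120, which is > 2255955
This sign pattern matches Ridge.

Ridge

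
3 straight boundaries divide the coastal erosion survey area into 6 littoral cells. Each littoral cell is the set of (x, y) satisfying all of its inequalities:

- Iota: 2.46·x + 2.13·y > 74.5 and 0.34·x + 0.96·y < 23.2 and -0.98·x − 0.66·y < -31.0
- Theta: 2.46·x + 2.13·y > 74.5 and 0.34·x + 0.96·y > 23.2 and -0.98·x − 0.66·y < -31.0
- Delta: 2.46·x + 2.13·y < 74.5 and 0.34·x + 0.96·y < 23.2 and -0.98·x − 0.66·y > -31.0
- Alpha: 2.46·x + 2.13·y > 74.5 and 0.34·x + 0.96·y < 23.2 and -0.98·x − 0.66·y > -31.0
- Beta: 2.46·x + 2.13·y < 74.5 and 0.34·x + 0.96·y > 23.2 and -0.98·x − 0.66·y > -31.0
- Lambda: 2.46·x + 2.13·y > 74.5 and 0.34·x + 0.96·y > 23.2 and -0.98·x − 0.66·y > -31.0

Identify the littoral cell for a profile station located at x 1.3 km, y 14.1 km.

2.46·1.3 + 2.13·14.1 = 33.231, which is < 74.5
0.34·1.3 + 0.96·14.1 = 13.978, which is < 23.2
-0.98·1.3 − 0.66·14.1 = -10.580, which is > -31.0
This sign pattern matches Delta.

Delta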